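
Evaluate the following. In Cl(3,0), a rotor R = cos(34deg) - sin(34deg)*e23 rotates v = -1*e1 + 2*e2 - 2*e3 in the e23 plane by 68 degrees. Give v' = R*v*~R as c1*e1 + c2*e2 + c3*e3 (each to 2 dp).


Rotor R = cos(34deg) - sin(34deg)*e23
Rotation angle theta = 2 * 34 = 68 degrees in the e23 plane (e2 -> e3).
The component perpendicular to the plane (e1) is invariant: v'_1 = v1 = -1.00
cos(68deg) = 0.3746, sin(68deg) = 0.9272
v'_2 = v2*cos(theta) - v3*sin(theta) = 2*0.3746 - (-2)*0.9272 = 2.60
v'_3 = v2*sin(theta) + v3*cos(theta) = 2*0.9272 + (-2)*0.3746 = 1.11
v' = -1.00*e1 + 2.60*e2 + 1.11*e3


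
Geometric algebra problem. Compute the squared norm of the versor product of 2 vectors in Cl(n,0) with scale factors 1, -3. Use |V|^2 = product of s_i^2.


Each vector v_i has |v_i|^2 = s_i^2
Squared scales: 1^2 = 1, (-3)^2 = 9
|V|^2 = 1 * 9
= 9


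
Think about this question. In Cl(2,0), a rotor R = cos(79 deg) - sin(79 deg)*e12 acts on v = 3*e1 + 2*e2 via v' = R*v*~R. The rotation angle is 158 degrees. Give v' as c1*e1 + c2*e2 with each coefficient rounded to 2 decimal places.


Rotor R = cos(79deg) - sin(79deg)*e12
Rotation angle theta = 2 * 79 = 158 degrees
v' = R*v*~R rotates v by theta.
cos(158deg) = -0.9272, sin(158deg) = 0.3746
v'_1 = 3*cos(158deg) - 2*sin(158deg)
= 3*(-0.9272) - 2*0.3746
= -3.53
v'_2 = 3*sin(158deg) + 2*cos(158deg)
= 3*0.3746 + 2*(-0.9272)
= -0.73
v' = -3.53*e1 - 0.73*e2


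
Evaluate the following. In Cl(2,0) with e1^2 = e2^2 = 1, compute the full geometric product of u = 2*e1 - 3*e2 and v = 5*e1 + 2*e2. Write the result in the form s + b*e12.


Expand: (2*e1 - 3*e2)(5*e1 + 2*e2)
= 2*5*e1e1 + 2*2*e1e2 + (-3)*5*e2e1 + (-3)*2*e2e2
Using e1^2 = e2^2 = 1, e2e1 = -e1e2:
Scalar part s = 2*5 + (-3)*2 = 10 + (-6) = 4
Bivector part b = 2*2 - (-3)*5 = 4 - (-15) = 19
uv = 4 + 19*e12


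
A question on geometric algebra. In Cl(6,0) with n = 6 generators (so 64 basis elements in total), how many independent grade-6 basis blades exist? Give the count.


Number of grade-k basis blades in Cl(p,q) with n = p + q is C(n, k).
n = 6 + 0 = 6
C(6, 6) = 6! / (6! * 0!)
= 720 / (720 * 1)
= 1


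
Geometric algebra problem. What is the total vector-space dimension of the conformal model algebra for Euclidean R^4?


The conformal model of R^4 uses Cl(5,1): the 4 Euclidean generators plus two extra orthogonal generators e+ (e+^2 = +1) and e- (e-^2 = -1), from which the null vectors e0, einf are built.
Number of generators m = 4 + 2 = 6.
dim Cl(p,q) = 2^m = 2^6 = 64


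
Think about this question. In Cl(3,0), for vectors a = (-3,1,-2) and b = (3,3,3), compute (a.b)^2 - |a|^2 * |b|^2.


a . b = (-3)*3 + 1*3 + (-2)*3
= -9 + 3 + (-6) = -12
|a|^2 = (-3)^2 + 1^2 + (-2)^2 = 14
|b|^2 = 3^2 + 3^2 + 3^2 = 27
(a.b)^2 = (-12)^2 = 144
|a|^2 * |b|^2 = 14 * 27 = 378
Result = 144 - 378 = -234


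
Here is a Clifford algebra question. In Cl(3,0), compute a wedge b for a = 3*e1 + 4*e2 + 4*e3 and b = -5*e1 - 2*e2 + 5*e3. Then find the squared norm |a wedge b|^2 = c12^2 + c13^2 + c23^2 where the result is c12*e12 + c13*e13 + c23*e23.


a wedge b = (a1*b2 - a2*b1)*e12 + (a1*b3 - a3*b1)*e13 + (a2*b3 - a3*b2)*e23
e12 coeff: 3*(-2) - 4*(-5) = -6 - (-20) = 14
e13 coeff: 3*5 - 4*(-5) = 15 - (-20) = 35
e23 coeff: 4*5 - 4*(-2) = 20 - (-8) = 28
|a wedge b|^2 = 14^2 + 35^2 + 28^2
= 196 + 1225 + 784
= 2205


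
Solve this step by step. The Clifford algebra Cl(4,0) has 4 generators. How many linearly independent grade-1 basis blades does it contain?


Number of grade-k basis blades in Cl(p,q) with n = p + q is C(n, k).
n = 4 + 0 = 4
C(4, 1) = 4! / (1! * 3!)
= 24 / (1 * 6)
= 4


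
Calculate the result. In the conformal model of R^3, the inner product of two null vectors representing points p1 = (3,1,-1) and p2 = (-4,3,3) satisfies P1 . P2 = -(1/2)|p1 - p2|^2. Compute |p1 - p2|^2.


p1 - p2 = (7, -2, -4)
|p1 - p2|^2 = 7^2 + (-2)^2 + (-4)^2
= 49 + 4 + 16
= 69


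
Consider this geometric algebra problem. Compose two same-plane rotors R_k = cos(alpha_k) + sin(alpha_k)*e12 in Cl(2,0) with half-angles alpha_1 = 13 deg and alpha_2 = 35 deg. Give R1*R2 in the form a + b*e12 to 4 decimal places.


Same-plane rotors commute and their half-angles add:
R1*R2 = cos(a1 + a2) + sin(a1 + a2)*e12.
a1 + a2 = 13 + 35 = 48 deg
cos(48 deg) = 0.6691
sin(48 deg) = 0.7431
R1*R2 = 0.6691 + 0.7431*e12


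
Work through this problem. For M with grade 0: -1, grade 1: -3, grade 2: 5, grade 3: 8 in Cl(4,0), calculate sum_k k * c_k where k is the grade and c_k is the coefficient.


Grade-weighted sum = sum of grade_k * coefficient_k
0*(-1) = 0
1*(-3) = -3
2*5 = 10
3*8 = 24
Total = 0 + (-3) + 10 + 24 = 31


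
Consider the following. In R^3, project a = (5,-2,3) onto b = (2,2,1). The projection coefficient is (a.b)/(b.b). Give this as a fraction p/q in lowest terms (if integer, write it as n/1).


Projection coefficient = (a . b) / (b . b)
a . b = 5*2 + (-2)*2 + 3*1
= 10 + (-4) + 3 = 9
b . b = 2^2 + 2^2 + 1^2
= 4 + 4 + 1 = 9
Coefficient = 9/9
In lowest terms: 1/1


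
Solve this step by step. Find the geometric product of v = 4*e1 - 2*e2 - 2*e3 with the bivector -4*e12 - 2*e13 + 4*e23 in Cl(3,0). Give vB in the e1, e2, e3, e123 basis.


vB has grade-1 (vector) and grade-3 (trivector) parts: vB = (v _| B) + (v ^ B).
Vector part <vB>_1:
  e1: -v2*b12 - v3*b13 = -(-2)*(-4) - (-2)*(-2) = -12
  e2: v1*b12 - v3*b23 = (4)*(-4) - (-2)*(4) = -8
  e3: v1*b13 + v2*b23 = (4)*(-2) + (-2)*(4) = -16
Trivector part <vB>_3:
  e123: v1*b23 - v2*b13 + v3*b12 = (4)*(4) - (-2)*(-2) + (-2)*(-4) = 20
vB = -12*e1 - 8*e2 - 16*e3 + 20*e123


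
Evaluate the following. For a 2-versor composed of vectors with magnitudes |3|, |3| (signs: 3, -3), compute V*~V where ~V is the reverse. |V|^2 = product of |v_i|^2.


Each vector v_i has |v_i|^2 = s_i^2
Squared scales: 3^2 = 9, (-3)^2 = 9
|V|^2 = 9 * 9
= 81


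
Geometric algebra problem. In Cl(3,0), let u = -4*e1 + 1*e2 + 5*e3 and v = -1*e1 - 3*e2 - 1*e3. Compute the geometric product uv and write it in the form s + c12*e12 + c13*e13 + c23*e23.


In Cl(3,0): e_i^2 = 1, e_ie_j = -e_je_i for i != j.
Scalar part = u . v = (-4)*(-1) + 1*(-3) + 5*(-1)
= 4 + (-3) + (-5) = -4
e12 coeff = (-4)*(-3) - 1*(-1) = 12 - (-1) = 13
e13 coeff = (-4)*(-1) - 5*(-1) = 4 - (-5) = 9
e23 coeff = 1*(-1) - 5*(-3) = -1 - (-15) = 14
uv = -4 + 13*e12 + 9*e13 + 14*e23


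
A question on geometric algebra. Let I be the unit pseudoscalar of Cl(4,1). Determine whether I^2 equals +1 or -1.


The pseudoscalar I = e1...e_n (product of all n generators) of Cl(p,q) satisfies I^2 = (-1)^(q + n(n-1)/2).
p = 4, q = 1, n = p + q = 5
n(n-1)/2 = 5 * 4 / 2 = 10
Exponent = q + n(n-1)/2 = 1 + 10 = 11
I^2 = (-1)^11 = -1


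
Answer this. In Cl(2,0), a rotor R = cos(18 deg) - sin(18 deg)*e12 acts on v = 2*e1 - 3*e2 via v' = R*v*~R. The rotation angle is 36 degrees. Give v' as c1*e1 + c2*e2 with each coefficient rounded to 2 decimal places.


Rotor R = cos(18deg) - sin(18deg)*e12
Rotation angle theta = 2 * 18 = 36 degrees
v' = R*v*~R rotates v by theta.
cos(36deg) = 0.8090, sin(36deg) = 0.5878
v'_1 = 2*cos(36deg) - (-3)*sin(36deg)
= 2*0.8090 - (-3)*0.5878
= 3.38
v'_2 = 2*sin(36deg) + (-3)*cos(36deg)
= 2*0.5878 + (-3)*0.8090
= -1.25
v' = 3.38*e1 - 1.25*e2


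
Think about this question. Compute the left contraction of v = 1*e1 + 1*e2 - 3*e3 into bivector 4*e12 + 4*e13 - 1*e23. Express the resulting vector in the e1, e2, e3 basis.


Left contraction v _| B = <vB>_1 (grade-1 part of the geometric product vB).
Using e1_|e12 = e2, e2_|e12 = -e1, e1_|e13 = e3, e3_|e13 = -e1, e2_|e23 = e3, e3_|e23 = -e2:
e1 coeff: -v2*b12 - v3*b13 = -(1)*(4) - (-3)*(4) = 8
e2 coeff: v1*b12 - v3*b23 = (1)*(4) - (-3)*(-1) = 1
e3 coeff: v1*b13 + v2*b23 = (1)*(4) + (1)*(-1) = 3
v _| B = 8*e1 + 1*e2 + 3*e3


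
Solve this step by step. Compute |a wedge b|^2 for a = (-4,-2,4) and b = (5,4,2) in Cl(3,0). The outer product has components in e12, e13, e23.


a wedge b = (a1*b2 - a2*b1)*e12 + (a1*b3 - a3*b1)*e13 + (a2*b3 - a3*b2)*e23
e12 coeff: (-4)*4 - (-2)*5 = -16 - (-10) = -6
e13 coeff: (-4)*2 - 4*5 = -8 - 20 = -28
e23 coeff: (-2)*2 - 4*4 = -4 - 16 = -20
|a wedge b|^2 = (-6)^2 + (-28)^2 + (-20)^2
= 36 + 784 + 400
= 1220


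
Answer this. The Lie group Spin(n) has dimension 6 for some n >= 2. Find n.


dim Spin(n) = dim so(n) = n(n-1)/2.
Solve n(n-1)/2 = 6, i.e. n^2 - n - 12 = 0.
Discriminant = 1 + 8*6 = 49
n = (1 + sqrt(49))/2 = (1 + 7)/2 = 4


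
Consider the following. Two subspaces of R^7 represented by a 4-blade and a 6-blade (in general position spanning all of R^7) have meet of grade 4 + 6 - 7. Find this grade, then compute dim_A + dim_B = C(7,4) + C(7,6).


Meet grade = grade(A) + grade(B) - n
= 4 + 6 - 7 = 3
C(7,4) = 35
C(7,6) = 7
dim_A + dim_B = 35 + 7 = 42


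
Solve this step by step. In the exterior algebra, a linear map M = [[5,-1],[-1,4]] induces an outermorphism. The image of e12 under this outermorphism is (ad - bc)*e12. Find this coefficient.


The outermorphism of a linear map f sends e1^e2 to f(e1)^f(e2).
f(e1) = 5*e1 - 1*e2
f(e2) = -1*e1 + 4*e2
f(e1) ^ f(e2) = (5*e1 - 1*e2) ^ (-1*e1 + 4*e2)
= 5*4*e12 + (-1)*(-1)*e21
= (20 - 1)*e12
= 19*e12
Coefficient = 19


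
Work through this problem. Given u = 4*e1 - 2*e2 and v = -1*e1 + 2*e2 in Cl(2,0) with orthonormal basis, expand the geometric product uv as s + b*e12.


Expand: (4*e1 - 2*e2)(-1*e1 + 2*e2)
= 4*(-1)*e1e1 + 4*2*e1e2 + (-2)*(-1)*e2e1 + (-2)*2*e2e2
Using e1^2 = e2^2 = 1, e2e1 = -e1e2:
Scalar part s = 4*(-1) + (-2)*2 = -4 + (-4) = -8
Bivector part b = 4*2 - (-2)*(-1) = 8 - 2 = 6
uv = -8 + 6*e12


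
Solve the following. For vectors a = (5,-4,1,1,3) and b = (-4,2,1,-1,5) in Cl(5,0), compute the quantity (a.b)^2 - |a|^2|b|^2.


a . b = 5*(-4) + (-4)*2 + 1*1 + 1*(-1) + 3*5
= -20 + (-8) + 1 + (-1) + 15 = -13
|a|^2 = 5^2 + (-4)^2 + 1^2 + 1^2 + 3^2 = 52
|b|^2 = (-4)^2 + 2^2 + 1^2 + (-1)^2 + 5^2 = 47
(a.b)^2 = (-13)^2 = 169
|a|^2 * |b|^2 = 52 * 47 = 2444
Result = 169 - 2444 = -2275


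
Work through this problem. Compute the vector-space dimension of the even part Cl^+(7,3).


Even subalgebra dimension = 2^(n-1)
n = 7 + 3 = 10
2^(10 - 1) = 2^9 = 512
Verification: sum of C(10,k) for even k = 1 + 45 + 210 + 210 + 45 + 1 = 512
Result = 512


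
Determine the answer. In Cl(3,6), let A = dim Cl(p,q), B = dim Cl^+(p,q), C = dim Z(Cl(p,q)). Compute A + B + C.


n = 3 + 6 = 9
Total dim = 2^9 = 512
Even subalgebra dim = 2^8 = 256
n is odd, so center dim = 2
Sum = 512 + 256 + 2 = 770


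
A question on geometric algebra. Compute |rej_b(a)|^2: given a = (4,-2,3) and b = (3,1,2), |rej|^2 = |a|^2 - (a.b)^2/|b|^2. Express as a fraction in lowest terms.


|a|^2 = 4^2 + (-2)^2 + 3^2 = 29
|b|^2 = 3^2 + 1^2 + 2^2 = 14
a . b = 4*3 + (-2)*1 + 3*2 = 16
(a.b)^2 = 16^2 = 256
|rej|^2 = 29 - 256/14
= (406 - 256)/14
= 150/14
In lowest terms: 75/7


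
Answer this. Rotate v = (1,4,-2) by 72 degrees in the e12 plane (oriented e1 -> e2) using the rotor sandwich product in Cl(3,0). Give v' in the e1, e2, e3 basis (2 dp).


Rotor R = cos(36deg) - sin(36deg)*e12
Rotation angle theta = 2 * 36 = 72 degrees in the e12 plane (e1 -> e2).
The component perpendicular to the plane (e3) is invariant: v'_3 = v3 = -2.00
cos(72deg) = 0.3090, sin(72deg) = 0.9511
v'_1 = v1*cos(theta) - v2*sin(theta) = 1*0.3090 - 4*0.9511 = -3.50
v'_2 = v1*sin(theta) + v2*cos(theta) = 1*0.9511 + 4*0.3090 = 2.19
v' = -3.50*e1 + 2.19*e2 - 2.00*e3


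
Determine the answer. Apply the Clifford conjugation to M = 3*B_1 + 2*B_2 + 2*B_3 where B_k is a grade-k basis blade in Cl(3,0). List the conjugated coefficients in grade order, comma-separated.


Clifford conjugate sign for grade k: (-1)^(k(k+1)/2)
Grade 1: (-1)^(1*2/2) = (-1)^1 = -1, coeff 3 -> -3
Grade 2: (-1)^(2*3/2) = (-1)^3 = -1, coeff 2 -> -2
Grade 3: (-1)^(3*4/2) = (-1)^6 = 1, coeff 2 -> 2
Conjugated coefficients: -3, -2, 2


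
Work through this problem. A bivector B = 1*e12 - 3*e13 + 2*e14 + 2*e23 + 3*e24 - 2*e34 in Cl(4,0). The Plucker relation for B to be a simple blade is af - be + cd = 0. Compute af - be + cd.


Plucker relation: af - be + cd
a*f = 1*(-2) = -2
b*e = (-3)*3 = -9
c*d = 2*2 = 4
af - be + cd = -2 - (-9) + 4
= 11


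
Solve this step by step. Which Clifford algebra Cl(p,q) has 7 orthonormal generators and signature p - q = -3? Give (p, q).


We need p + q = 7 and p - q = -3.
Adding: 2p = 7 + (-3) = 4, so p = 2.
Then q = 7 - 2 = 5.
(p, q) = (2, 5)


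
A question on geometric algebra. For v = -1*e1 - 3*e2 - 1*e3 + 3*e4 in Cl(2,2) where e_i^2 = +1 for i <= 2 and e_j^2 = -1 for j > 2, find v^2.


v^2 = sum of c_i^2 * e_i^2
Positive signature terms (e_i^2 = +1): (-1)^2 + (-3)^2 = 10
Negative signature terms (e_j^2 = -1): (-1)^2 + 3^2 = 10
v^2 = 10 - 10 = 0


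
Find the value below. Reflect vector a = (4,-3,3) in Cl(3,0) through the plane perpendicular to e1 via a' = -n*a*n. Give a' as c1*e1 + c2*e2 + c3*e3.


Reflection formula: a' = -n*a*n, with n = e1 (unit vector, n^2 = 1).
For reflection through hyperplane perp to e1:
The component along e1 flips sign, others stay.
a = (4, -3, 3)
a' = (-4, -3, 3)
a' = -4*e1 - 3*e2 + 3*e3


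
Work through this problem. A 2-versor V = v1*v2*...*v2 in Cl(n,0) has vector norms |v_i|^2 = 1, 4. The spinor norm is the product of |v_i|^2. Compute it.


Spinor norm N(V) = |v1|^2 * |v2|^2 * ... * |v2|^2
= 1 * 4
Running product: 1, 4
N(V) = 4


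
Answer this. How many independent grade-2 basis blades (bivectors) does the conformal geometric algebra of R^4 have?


The conformal model of R^4 uses Cl(5,1) with m = 4 + 2 = 6 generators.
Number of grade-2 blades = C(m, 2) = C(6, 2)
= 6*5/2 = 15


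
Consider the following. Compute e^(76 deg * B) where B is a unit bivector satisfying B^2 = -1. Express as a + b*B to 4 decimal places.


For a unit bivector B with B^2 = -1, the exponential series gives
e^(theta*B) = cos(theta) + sin(theta)*B (the GA analogue of Euler's formula).
theta = 76 degrees = 1.32645 rad
cos(76 deg) = 0.2419
sin(76 deg) = 0.9703
exp(theta*B) = 0.2419 + 0.9703*B


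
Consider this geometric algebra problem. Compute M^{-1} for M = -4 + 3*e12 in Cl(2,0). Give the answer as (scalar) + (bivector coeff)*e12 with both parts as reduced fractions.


M = -4 + 3*e12, where e12^2 = -1.
Since M commutes with its reverse ~M = a - b*e12, M * ~M = a^2 - b^2*e12^2 = a^2 + b^2.
So M^{-1} = ~M / (a^2 + b^2) = (a - b*e12)/(a^2 + b^2).
a^2 + b^2 = 16 + 9 = 25
Scalar part = -4/25 = -4/25
Bivector coeff = -3/25 = -3/25
M^{-1} = -4/25 - 3/25*e12


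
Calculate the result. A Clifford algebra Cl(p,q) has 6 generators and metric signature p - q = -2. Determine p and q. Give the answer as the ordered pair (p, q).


We need p + q = 6 and p - q = -2.
Adding: 2p = 6 + (-2) = 4, so p = 2.
Then q = 6 - 2 = 4.
(p, q) = (2, 4)


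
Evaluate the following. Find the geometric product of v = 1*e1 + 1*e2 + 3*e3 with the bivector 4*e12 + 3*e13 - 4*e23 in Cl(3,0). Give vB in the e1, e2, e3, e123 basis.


vB has grade-1 (vector) and grade-3 (trivector) parts: vB = (v _| B) + (v ^ B).
Vector part <vB>_1:
  e1: -v2*b12 - v3*b13 = -(1)*(4) - (3)*(3) = -13
  e2: v1*b12 - v3*b23 = (1)*(4) - (3)*(-4) = 16
  e3: v1*b13 + v2*b23 = (1)*(3) + (1)*(-4) = -1
Trivector part <vB>_3:
  e123: v1*b23 - v2*b13 + v3*b12 = (1)*(-4) - (1)*(3) + (3)*(4) = 5
vB = -13*e1 + 16*e2 - 1*e3 + 5*e123


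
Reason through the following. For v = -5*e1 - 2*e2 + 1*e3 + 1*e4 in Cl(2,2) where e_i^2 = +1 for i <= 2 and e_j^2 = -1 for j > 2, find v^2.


v^2 = sum of c_i^2 * e_i^2
Positive signature terms (e_i^2 = +1): (-5)^2 + (-2)^2 = 29
Negative signature terms (e_j^2 = -1): 1^2 + 1^2 = 2
v^2 = 29 - 2 = 27


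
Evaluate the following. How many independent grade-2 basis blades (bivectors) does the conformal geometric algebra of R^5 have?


The conformal model of R^5 uses Cl(6,1) with m = 5 + 2 = 7 generators.
Number of grade-2 blades = C(m, 2) = C(7, 2)
= 7*6/2 = 21


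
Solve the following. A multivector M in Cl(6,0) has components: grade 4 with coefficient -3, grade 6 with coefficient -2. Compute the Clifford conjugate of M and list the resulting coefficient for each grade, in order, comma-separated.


Clifford conjugate sign for grade k: (-1)^(k(k+1)/2)
Grade 4: (-1)^(4*5/2) = (-1)^10 = 1, coeff -3 -> -3
Grade 6: (-1)^(6*7/2) = (-1)^21 = -1, coeff -2 -> 2
Conjugated coefficients: -3, 2


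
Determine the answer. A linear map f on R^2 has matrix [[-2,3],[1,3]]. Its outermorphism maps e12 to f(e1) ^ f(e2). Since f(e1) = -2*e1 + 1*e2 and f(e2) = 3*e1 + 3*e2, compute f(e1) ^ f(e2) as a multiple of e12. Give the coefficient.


The outermorphism of a linear map f sends e1^e2 to f(e1)^f(e2).
f(e1) = -2*e1 + 1*e2
f(e2) = 3*e1 + 3*e2
f(e1) ^ f(e2) = (-2*e1 + 1*e2) ^ (3*e1 + 3*e2)
= (-2)*3*e12 + 1*3*e21
= (-6 - 3)*e12
= -9*e12
Coefficient = -9


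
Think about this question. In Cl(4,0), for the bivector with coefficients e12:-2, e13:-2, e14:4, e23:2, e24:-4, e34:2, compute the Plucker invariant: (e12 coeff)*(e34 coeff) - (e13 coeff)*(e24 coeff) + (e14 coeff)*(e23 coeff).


Plucker relation: af - be + cd
a*f = (-2)*2 = -4
b*e = (-2)*(-4) = 8
c*d = 4*2 = 8
af - be + cd = -4 - 8 + 8
= -4


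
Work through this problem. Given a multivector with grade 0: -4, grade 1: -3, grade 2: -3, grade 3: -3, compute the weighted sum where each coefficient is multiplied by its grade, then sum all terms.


Grade-weighted sum = sum of grade_k * coefficient_k
0*(-4) = 0
1*(-3) = -3
2*(-3) = -6
3*(-3) = -9
Total = 0 + (-3) + (-6) + (-9) = -18


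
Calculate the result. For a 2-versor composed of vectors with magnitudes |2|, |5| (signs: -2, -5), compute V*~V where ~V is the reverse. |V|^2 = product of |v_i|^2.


Each vector v_i has |v_i|^2 = s_i^2
Squared scales: (-2)^2 = 4, (-5)^2 = 25
|V|^2 = 4 * 25
= 100


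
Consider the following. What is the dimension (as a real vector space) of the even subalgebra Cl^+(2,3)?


Even subalgebra dimension = 2^(n-1)
n = 2 + 3 = 5
2^(5 - 1) = 2^4 = 16
Verification: sum of C(5,k) for even k = 1 + 10 + 5 = 16
Result = 16


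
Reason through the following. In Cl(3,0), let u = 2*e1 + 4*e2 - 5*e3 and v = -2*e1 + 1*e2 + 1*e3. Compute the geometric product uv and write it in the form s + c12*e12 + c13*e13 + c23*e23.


In Cl(3,0): e_i^2 = 1, e_ie_j = -e_je_i for i != j.
Scalar part = u . v = 2*(-2) + 4*1 + (-5)*1
= -4 + 4 + (-5) = -5
e12 coeff = 2*1 - 4*(-2) = 2 - (-8) = 10
e13 coeff = 2*1 - (-5)*(-2) = 2 - 10 = -8
e23 coeff = 4*1 - (-5)*1 = 4 - (-5) = 9
uv = -5 + 10*e12 - 8*e13 + 9*e23


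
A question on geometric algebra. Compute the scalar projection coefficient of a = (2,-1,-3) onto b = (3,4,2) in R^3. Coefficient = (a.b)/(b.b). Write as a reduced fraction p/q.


Projection coefficient = (a . b) / (b . b)
a . b = 2*3 + (-1)*4 + (-3)*2
= 6 + (-4) + (-6) = -4
b . b = 3^2 + 4^2 + 2^2
= 9 + 16 + 4 = 29
Coefficient = -4/29
In lowest terms: -4/29


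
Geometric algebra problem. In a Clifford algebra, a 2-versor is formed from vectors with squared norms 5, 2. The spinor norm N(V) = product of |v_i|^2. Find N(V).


Spinor norm N(V) = |v1|^2 * |v2|^2 * ... * |v2|^2
= 5 * 2
Running product: 5, 10
N(V) = 10


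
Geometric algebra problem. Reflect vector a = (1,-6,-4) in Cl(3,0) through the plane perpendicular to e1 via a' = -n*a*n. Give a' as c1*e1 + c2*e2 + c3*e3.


Reflection formula: a' = -n*a*n, with n = e1 (unit vector, n^2 = 1).
For reflection through hyperplane perp to e1:
The component along e1 flips sign, others stay.
a = (1, -6, -4)
a' = (-1, -6, -4)
a' = -1*e1 - 6*e2 - 4*e3


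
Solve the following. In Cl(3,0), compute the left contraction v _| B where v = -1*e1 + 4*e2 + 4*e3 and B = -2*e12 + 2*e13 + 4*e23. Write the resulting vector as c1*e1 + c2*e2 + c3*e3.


Left contraction v _| B = <vB>_1 (grade-1 part of the geometric product vB).
Using e1_|e12 = e2, e2_|e12 = -e1, e1_|e13 = e3, e3_|e13 = -e1, e2_|e23 = e3, e3_|e23 = -e2:
e1 coeff: -v2*b12 - v3*b13 = -(4)*(-2) - (4)*(2) = 0
e2 coeff: v1*b12 - v3*b23 = (-1)*(-2) - (4)*(4) = -14
e3 coeff: v1*b13 + v2*b23 = (-1)*(2) + (4)*(4) = 14
v _| B = 0*e1 - 14*e2 + 14*e3


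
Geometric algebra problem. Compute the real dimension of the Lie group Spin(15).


Spin(n) double-covers SO(n); both have Lie algebra so(n) of dimension n(n-1)/2.
n = 15
n(n-1) = 15 * 14 = 210
dim Spin(15) = 210/2 = 105


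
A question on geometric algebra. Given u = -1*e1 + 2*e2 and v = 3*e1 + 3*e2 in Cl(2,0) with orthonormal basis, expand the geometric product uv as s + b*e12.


Expand: (-1*e1 + 2*e2)(3*e1 + 3*e2)
= (-1)*3*e1e1 + (-1)*3*e1e2 + 2*3*e2e1 + 2*3*e2e2
Using e1^2 = e2^2 = 1, e2e1 = -e1e2:
Scalar part s = (-1)*3 + 2*3 = -3 + 6 = 3
Bivector part b = (-1)*3 - 2*3 = -3 - 6 = -9
uv = 3 - 9*e12


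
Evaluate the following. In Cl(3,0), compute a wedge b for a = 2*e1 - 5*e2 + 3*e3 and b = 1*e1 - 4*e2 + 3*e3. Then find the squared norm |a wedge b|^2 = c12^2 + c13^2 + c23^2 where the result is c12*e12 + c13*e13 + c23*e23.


a wedge b = (a1*b2 - a2*b1)*e12 + (a1*b3 - a3*b1)*e13 + (a2*b3 - a3*b2)*e23
e12 coeff: 2*(-4) - (-5)*1 = -8 - (-5) = -3
e13 coeff: 2*3 - 3*1 = 6 - 3 = 3
e23 coeff: (-5)*3 - 3*(-4) = -15 - (-12) = -3
|a wedge b|^2 = (-3)^2 + 3^2 + (-3)^2
= 9 + 9 + 9
= 27


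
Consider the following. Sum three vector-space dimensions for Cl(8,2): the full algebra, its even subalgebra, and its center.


n = 8 + 2 = 10
Total dim = 2^10 = 1024
Even subalgebra dim = 2^9 = 512
n is even, so center dim = 1
Sum = 1024 + 512 + 1 = 1537


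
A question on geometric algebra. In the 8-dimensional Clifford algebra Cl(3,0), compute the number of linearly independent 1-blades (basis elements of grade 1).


Number of grade-k basis blades in Cl(p,q) with n = p + q is C(n, k).
n = 3 + 0 = 3
C(3, 1) = 3! / (1! * 2!)
= 6 / (1 * 2)
= 3


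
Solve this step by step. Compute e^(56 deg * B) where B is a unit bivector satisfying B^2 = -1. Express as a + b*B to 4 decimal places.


For a unit bivector B with B^2 = -1, the exponential series gives
e^(theta*B) = cos(theta) + sin(theta)*B (the GA analogue of Euler's formula).
theta = 56 degrees = 0.977384 rad
cos(56 deg) = 0.5592
sin(56 deg) = 0.8290
exp(theta*B) = 0.5592 + 0.8290*B


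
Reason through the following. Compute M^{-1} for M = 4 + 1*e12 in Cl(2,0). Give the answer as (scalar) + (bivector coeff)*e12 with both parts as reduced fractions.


M = 4 + 1*e12, where e12^2 = -1.
Since M commutes with its reverse ~M = a - b*e12, M * ~M = a^2 - b^2*e12^2 = a^2 + b^2.
So M^{-1} = ~M / (a^2 + b^2) = (a - b*e12)/(a^2 + b^2).
a^2 + b^2 = 16 + 1 = 17
Scalar part = 4/17 = 4/17
Bivector coeff = -1/17 = -1/17
M^{-1} = 4/17 - 1/17*e12


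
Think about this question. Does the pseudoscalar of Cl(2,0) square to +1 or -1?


The pseudoscalar I = e1...e_n (product of all n generators) of Cl(p,q) satisfies I^2 = (-1)^(q + n(n-1)/2).
p = 2, q = 0, n = p + q = 2
n(n-1)/2 = 2 * 1 / 2 = 1
Exponent = q + n(n-1)/2 = 0 + 1 = 1
I^2 = (-1)^1 = -1


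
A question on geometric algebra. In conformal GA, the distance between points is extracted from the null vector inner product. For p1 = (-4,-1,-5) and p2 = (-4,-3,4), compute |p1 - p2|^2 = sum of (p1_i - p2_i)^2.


p1 - p2 = (0, 2, -9)
|p1 - p2|^2 = 0^2 + 2^2 + (-9)^2
= 0 + 4 + 81
= 85


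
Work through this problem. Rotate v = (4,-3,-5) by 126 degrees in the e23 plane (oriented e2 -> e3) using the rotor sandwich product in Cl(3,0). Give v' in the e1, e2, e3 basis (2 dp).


Rotor R = cos(63deg) - sin(63deg)*e23
Rotation angle theta = 2 * 63 = 126 degrees in the e23 plane (e2 -> e3).
The component perpendicular to the plane (e1) is invariant: v'_1 = v1 = 4.00
cos(126deg) = -0.5878, sin(126deg) = 0.8090
v'_2 = v2*cos(theta) - v3*sin(theta) = -3*(-0.5878) - (-5)*0.8090 = 5.81
v'_3 = v2*sin(theta) + v3*cos(theta) = -3*0.8090 + (-5)*(-0.5878) = 0.51
v' = 4.00*e1 + 5.81*e2 + 0.51*e3


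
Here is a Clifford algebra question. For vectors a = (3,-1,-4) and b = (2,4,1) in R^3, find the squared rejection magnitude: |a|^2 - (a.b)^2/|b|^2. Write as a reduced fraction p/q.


|a|^2 = 3^2 + (-1)^2 + (-4)^2 = 26
|b|^2 = 2^2 + 4^2 + 1^2 = 21
a . b = 3*2 + (-1)*4 + (-4)*1 = -2
(a.b)^2 = (-2)^2 = 4
|rej|^2 = 26 - 4/21
= (546 - 4)/21
= 542/21
In lowest terms: 542/21


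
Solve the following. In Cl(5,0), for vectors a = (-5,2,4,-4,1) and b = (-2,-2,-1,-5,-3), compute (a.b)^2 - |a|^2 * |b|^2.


a . b = (-5)*(-2) + 2*(-2) + 4*(-1) + (-4)*(-5) + 1*(-3)
= 10 + (-4) + (-4) + 20 + (-3) = 19
|a|^2 = (-5)^2 + 2^2 + 4^2 + (-4)^2 + 1^2 = 62
|b|^2 = (-2)^2 + (-2)^2 + (-1)^2 + (-5)^2 + (-3)^2 = 43
(a.b)^2 = 19^2 = 361
|a|^2 * |b|^2 = 62 * 43 = 2666
Result = 361 - 2666 = -2305


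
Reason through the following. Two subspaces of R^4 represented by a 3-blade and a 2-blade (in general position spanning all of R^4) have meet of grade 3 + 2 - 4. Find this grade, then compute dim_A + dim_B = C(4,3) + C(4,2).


Meet grade = grade(A) + grade(B) - n
= 3 + 2 - 4 = 1
C(4,3) = 4
C(4,2) = 6
dim_A + dim_B = 4 + 6 = 10


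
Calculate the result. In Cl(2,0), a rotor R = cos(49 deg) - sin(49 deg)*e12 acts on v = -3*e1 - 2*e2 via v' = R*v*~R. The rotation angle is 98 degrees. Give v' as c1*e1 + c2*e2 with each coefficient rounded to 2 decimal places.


Rotor R = cos(49deg) - sin(49deg)*e12
Rotation angle theta = 2 * 49 = 98 degrees
v' = R*v*~R rotates v by theta.
cos(98deg) = -0.1392, sin(98deg) = 0.9903
v'_1 = -3*cos(98deg) - (-2)*sin(98deg)
= -3*(-0.1392) - (-2)*0.9903
= 2.40
v'_2 = -3*sin(98deg) + (-2)*cos(98deg)
= -3*0.9903 + (-2)*(-0.1392)
= -2.69
v' = 2.40*e1 - 2.69*e2


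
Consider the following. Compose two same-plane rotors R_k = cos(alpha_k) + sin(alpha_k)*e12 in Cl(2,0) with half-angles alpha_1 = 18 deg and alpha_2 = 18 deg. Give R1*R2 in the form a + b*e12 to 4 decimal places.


Same-plane rotors commute and their half-angles add:
R1*R2 = cos(a1 + a2) + sin(a1 + a2)*e12.
a1 + a2 = 18 + 18 = 36 deg
cos(36 deg) = 0.8090
sin(36 deg) = 0.5878
R1*R2 = 0.8090 + 0.5878*e12


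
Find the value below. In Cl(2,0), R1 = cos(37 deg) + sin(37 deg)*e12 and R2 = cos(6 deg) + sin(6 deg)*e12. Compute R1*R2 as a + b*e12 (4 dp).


Same-plane rotors commute and their half-angles add:
R1*R2 = cos(a1 + a2) + sin(a1 + a2)*e12.
a1 + a2 = 37 + 6 = 43 deg
cos(43 deg) = 0.7314
sin(43 deg) = 0.6820
R1*R2 = 0.7314 + 0.6820*e12


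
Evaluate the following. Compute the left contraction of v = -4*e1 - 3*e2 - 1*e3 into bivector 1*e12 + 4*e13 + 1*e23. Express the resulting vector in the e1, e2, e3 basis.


Left contraction v _| B = <vB>_1 (grade-1 part of the geometric product vB).
Using e1_|e12 = e2, e2_|e12 = -e1, e1_|e13 = e3, e3_|e13 = -e1, e2_|e23 = e3, e3_|e23 = -e2:
e1 coeff: -v2*b12 - v3*b13 = -(-3)*(1) - (-1)*(4) = 7
e2 coeff: v1*b12 - v3*b23 = (-4)*(1) - (-1)*(1) = -3
e3 coeff: v1*b13 + v2*b23 = (-4)*(4) + (-3)*(1) = -19
v _| B = 7*e1 - 3*e2 - 19*e3


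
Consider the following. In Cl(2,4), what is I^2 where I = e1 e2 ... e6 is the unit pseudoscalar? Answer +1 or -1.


The pseudoscalar I = e1...e_n (product of all n generators) of Cl(p,q) satisfies I^2 = (-1)^(q + n(n-1)/2).
p = 2, q = 4, n = p + q = 6
n(n-1)/2 = 6 * 5 / 2 = 15
Exponent = q + n(n-1)/2 = 4 + 15 = 19
I^2 = (-1)^19 = -1


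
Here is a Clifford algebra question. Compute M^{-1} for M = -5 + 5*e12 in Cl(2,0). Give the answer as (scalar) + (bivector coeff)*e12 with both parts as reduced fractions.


M = -5 + 5*e12, where e12^2 = -1.
Since M commutes with its reverse ~M = a - b*e12, M * ~M = a^2 - b^2*e12^2 = a^2 + b^2.
So M^{-1} = ~M / (a^2 + b^2) = (a - b*e12)/(a^2 + b^2).
a^2 + b^2 = 25 + 25 = 50
Scalar part = -5/50 = -1/10
Bivector coeff = -5/50 = -1/10
M^{-1} = -1/10 - 1/10*e12


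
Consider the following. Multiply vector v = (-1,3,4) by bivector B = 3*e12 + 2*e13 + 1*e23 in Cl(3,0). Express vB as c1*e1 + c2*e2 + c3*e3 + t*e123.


vB has grade-1 (vector) and grade-3 (trivector) parts: vB = (v _| B) + (v ^ B).
Vector part <vB>_1:
  e1: -v2*b12 - v3*b13 = -(3)*(3) - (4)*(2) = -17
  e2: v1*b12 - v3*b23 = (-1)*(3) - (4)*(1) = -7
  e3: v1*b13 + v2*b23 = (-1)*(2) + (3)*(1) = 1
Trivector part <vB>_3:
  e123: v1*b23 - v2*b13 + v3*b12 = (-1)*(1) - (3)*(2) + (4)*(3) = 5
vB = -17*e1 - 7*e2 + 1*e3 + 5*e123


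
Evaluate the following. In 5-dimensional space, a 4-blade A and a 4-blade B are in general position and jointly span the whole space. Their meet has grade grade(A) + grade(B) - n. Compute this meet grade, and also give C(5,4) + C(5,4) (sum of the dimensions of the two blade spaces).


Meet grade = grade(A) + grade(B) - n
= 4 + 4 - 5 = 3
C(5,4) = 5
C(5,4) = 5
dim_A + dim_B = 5 + 5 = 10


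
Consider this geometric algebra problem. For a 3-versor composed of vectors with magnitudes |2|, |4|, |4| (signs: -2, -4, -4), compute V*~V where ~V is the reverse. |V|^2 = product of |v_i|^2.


Each vector v_i has |v_i|^2 = s_i^2
Squared scales: (-2)^2 = 4, (-4)^2 = 16, (-4)^2 = 16
|V|^2 = 4 * 16 * 16
= 1024


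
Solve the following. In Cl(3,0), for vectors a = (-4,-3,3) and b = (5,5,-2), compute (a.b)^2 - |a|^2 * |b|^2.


a . b = (-4)*5 + (-3)*5 + 3*(-2)
= -20 + (-15) + (-6) = -41
|a|^2 = (-4)^2 + (-3)^2 + 3^2 = 34
|b|^2 = 5^2 + 5^2 + (-2)^2 = 54
(a.b)^2 = (-41)^2 = 1681
|a|^2 * |b|^2 = 34 * 54 = 1836
Result = 1681 - 1836 = -155


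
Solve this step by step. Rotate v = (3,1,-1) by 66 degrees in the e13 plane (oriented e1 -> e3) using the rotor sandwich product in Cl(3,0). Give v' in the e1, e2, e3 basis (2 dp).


Rotor R = cos(33deg) - sin(33deg)*e13
Rotation angle theta = 2 * 33 = 66 degrees in the e13 plane (e1 -> e3).
The component perpendicular to the plane (e2) is invariant: v'_2 = v2 = 1.00
cos(66deg) = 0.4067, sin(66deg) = 0.9135
v'_1 = v1*cos(theta) - v3*sin(theta) = 3*0.4067 - (-1)*0.9135 = 2.13
v'_3 = v1*sin(theta) + v3*cos(theta) = 3*0.9135 + (-1)*0.4067 = 2.33
v' = 2.13*e1 + 1.00*e2 + 2.33*e3


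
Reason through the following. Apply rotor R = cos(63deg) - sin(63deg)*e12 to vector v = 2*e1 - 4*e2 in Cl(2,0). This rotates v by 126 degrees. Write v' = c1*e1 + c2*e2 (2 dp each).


Rotor R = cos(63deg) - sin(63deg)*e12
Rotation angle theta = 2 * 63 = 126 degrees
v' = R*v*~R rotates v by theta.
cos(126deg) = -0.5878, sin(126deg) = 0.8090
v'_1 = 2*cos(126deg) - (-4)*sin(126deg)
= 2*(-0.5878) - (-4)*0.8090
= 2.06
v'_2 = 2*sin(126deg) + (-4)*cos(126deg)
= 2*0.8090 + (-4)*(-0.5878)
= 3.97
v' = 2.06*e1 + 3.97*e2


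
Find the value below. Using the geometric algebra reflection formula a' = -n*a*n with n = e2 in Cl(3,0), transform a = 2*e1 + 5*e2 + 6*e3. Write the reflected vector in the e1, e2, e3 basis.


Reflection formula: a' = -n*a*n, with n = e2 (unit vector, n^2 = 1).
For reflection through hyperplane perp to e2:
The component along e2 flips sign, others stay.
a = (2, 5, 6)
a' = (2, -5, 6)
a' = 2*e1 - 5*e2 + 6*e3


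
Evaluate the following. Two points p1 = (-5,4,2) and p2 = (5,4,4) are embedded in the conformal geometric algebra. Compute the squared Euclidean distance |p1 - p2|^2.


p1 - p2 = (-10, 0, -2)
|p1 - p2|^2 = (-10)^2 + 0^2 + (-2)^2
= 100 + 0 + 4
= 104


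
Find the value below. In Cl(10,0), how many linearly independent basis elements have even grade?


Even subalgebra dimension = 2^(n-1)
n = 10 + 0 = 10
2^(10 - 1) = 2^9 = 512
Verification: sum of C(10,k) for even k = 1 + 45 + 210 + 210 + 45 + 1 = 512
Result = 512


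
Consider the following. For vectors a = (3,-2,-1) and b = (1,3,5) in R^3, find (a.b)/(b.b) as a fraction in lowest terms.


Projection coefficient = (a . b) / (b . b)
a . b = 3*1 + (-2)*3 + (-1)*5
= 3 + (-6) + (-5) = -8
b . b = 1^2 + 3^2 + 5^2
= 1 + 9 + 25 = 35
Coefficient = -8/35
In lowest terms: -8/35


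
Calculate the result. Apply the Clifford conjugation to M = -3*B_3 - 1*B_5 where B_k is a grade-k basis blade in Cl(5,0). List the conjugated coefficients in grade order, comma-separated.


Clifford conjugate sign for grade k: (-1)^(k(k+1)/2)
Grade 3: (-1)^(3*4/2) = (-1)^6 = 1, coeff -3 -> -3
Grade 5: (-1)^(5*6/2) = (-1)^15 = -1, coeff -1 -> 1
Conjugated coefficients: -3, 1


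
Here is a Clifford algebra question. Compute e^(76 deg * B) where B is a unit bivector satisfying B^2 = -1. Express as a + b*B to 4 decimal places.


For a unit bivector B with B^2 = -1, the exponential series gives
e^(theta*B) = cos(theta) + sin(theta)*B (the GA analogue of Euler's formula).
theta = 76 degrees = 1.32645 rad
cos(76 deg) = 0.2419
sin(76 deg) = 0.9703
exp(theta*B) = 0.2419 + 0.9703*B


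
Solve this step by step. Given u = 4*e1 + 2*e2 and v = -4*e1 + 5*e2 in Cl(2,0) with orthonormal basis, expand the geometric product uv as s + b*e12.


Expand: (4*e1 + 2*e2)(-4*e1 + 5*e2)
= 4*(-4)*e1e1 + 4*5*e1e2 + 2*(-4)*e2e1 + 2*5*e2e2
Using e1^2 = e2^2 = 1, e2e1 = -e1e2:
Scalar part s = 4*(-4) + 2*5 = -16 + 10 = -6
Bivector part b = 4*5 - 2*(-4) = 20 - (-8) = 28
uv = -6 + 28*e12


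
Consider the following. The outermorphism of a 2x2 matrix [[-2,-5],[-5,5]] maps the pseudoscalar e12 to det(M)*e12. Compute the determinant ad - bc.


The outermorphism of a linear map f sends e1^e2 to f(e1)^f(e2).
f(e1) = -2*e1 - 5*e2
f(e2) = -5*e1 + 5*e2
f(e1) ^ f(e2) = (-2*e1 - 5*e2) ^ (-5*e1 + 5*e2)
= (-2)*5*e12 + (-5)*(-5)*e21
= (-10 - 25)*e12
= -35*e12
Coefficient = -35


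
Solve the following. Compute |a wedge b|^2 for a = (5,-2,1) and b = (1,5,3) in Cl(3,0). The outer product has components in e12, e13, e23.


a wedge b = (a1*b2 - a2*b1)*e12 + (a1*b3 - a3*b1)*e13 + (a2*b3 - a3*b2)*e23
e12 coeff: 5*5 - (-2)*1 = 25 - (-2) = 27
e13 coeff: 5*3 - 1*1 = 15 - 1 = 14
e23 coeff: (-2)*3 - 1*5 = -6 - 5 = -11
|a wedge b|^2 = 27^2 + 14^2 + (-11)^2
= 729 + 196 + 121
= 1046


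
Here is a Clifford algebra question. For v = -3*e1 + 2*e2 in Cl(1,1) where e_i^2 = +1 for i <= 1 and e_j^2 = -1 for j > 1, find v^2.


v^2 = sum of c_i^2 * e_i^2
Positive signature terms (e_i^2 = +1): (-3)^2 = 9
Negative signature terms (e_j^2 = -1): 2^2 = 4
v^2 = 9 - 4 = 5


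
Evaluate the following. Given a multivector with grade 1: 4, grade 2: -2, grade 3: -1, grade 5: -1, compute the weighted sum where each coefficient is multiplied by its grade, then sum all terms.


Grade-weighted sum = sum of grade_k * coefficient_k
1*4 = 4
2*(-2) = -4
3*(-1) = -3
5*(-1) = -5
Total = 4 + (-4) + (-3) + (-5) = -8


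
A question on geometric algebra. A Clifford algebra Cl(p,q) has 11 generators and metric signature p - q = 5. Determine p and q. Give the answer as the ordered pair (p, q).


We need p + q = 11 and p - q = 5.
Adding: 2p = 11 + 5 = 16, so p = 8.
Then q = 11 - 8 = 3.
(p, q) = (8, 3)


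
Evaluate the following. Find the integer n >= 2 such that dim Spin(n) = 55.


dim Spin(n) = dim so(n) = n(n-1)/2.
Solve n(n-1)/2 = 55, i.e. n^2 - n - 110 = 0.
Discriminant = 1 + 8*55 = 441
n = (1 + sqrt(441))/2 = (1 + 21)/2 = 11


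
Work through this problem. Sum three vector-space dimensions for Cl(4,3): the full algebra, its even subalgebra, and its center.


n = 4 + 3 = 7
Total dim = 2^7 = 128
Even subalgebra dim = 2^6 = 64
n is odd, so center dim = 2
Sum = 128 + 64 + 2 = 194


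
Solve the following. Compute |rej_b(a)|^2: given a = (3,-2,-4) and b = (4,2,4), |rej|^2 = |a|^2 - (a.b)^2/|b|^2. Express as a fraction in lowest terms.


|a|^2 = 3^2 + (-2)^2 + (-4)^2 = 29
|b|^2 = 4^2 + 2^2 + 4^2 = 36
a . b = 3*4 + (-2)*2 + (-4)*4 = -8
(a.b)^2 = (-8)^2 = 64
|rej|^2 = 29 - 64/36
= (1044 - 64)/36
= 980/36
In lowest terms: 245/9


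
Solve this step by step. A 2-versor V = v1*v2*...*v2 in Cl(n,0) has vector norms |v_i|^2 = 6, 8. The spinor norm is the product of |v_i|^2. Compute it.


Spinor norm N(V) = |v1|^2 * |v2|^2 * ... * |v2|^2
= 6 * 8
Running product: 6, 48
N(V) = 48


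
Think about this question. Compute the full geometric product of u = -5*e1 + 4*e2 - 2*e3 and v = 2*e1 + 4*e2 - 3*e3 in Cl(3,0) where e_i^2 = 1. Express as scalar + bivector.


In Cl(3,0): e_i^2 = 1, e_ie_j = -e_je_i for i != j.
Scalar part = u . v = (-5)*2 + 4*4 + (-2)*(-3)
= -10 + 16 + 6 = 12
e12 coeff = (-5)*4 - 4*2 = -20 - 8 = -28
e13 coeff = (-5)*(-3) - (-2)*2 = 15 - (-4) = 19
e23 coeff = 4*(-3) - (-2)*4 = -12 - (-8) = -4
uv = 12 - 28*e12 + 19*e13 - 4*e23


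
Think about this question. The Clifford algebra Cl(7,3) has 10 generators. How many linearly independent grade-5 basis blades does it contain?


Number of grade-k basis blades in Cl(p,q) with n = p + q is C(n, k).
n = 7 + 3 = 10
C(10, 5) = 10! / (5! * 5!)
= 3628800 / (120 * 120)
= 252


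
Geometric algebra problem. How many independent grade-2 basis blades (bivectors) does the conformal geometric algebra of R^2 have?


The conformal model of R^2 uses Cl(3,1) with m = 2 + 2 = 4 generators.
Number of grade-2 blades = C(m, 2) = C(4, 2)
= 4*3/2 = 6


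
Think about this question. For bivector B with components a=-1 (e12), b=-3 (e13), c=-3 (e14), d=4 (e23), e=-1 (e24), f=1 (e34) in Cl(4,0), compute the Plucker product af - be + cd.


Plucker relation: af - be + cd
a*f = (-1)*1 = -1
b*e = (-3)*(-1) = 3
c*d = (-3)*4 = -12
af - be + cd = -1 - 3 + (-12)
= -16


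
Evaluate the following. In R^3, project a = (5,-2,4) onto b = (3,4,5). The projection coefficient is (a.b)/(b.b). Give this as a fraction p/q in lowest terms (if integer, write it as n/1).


Projection coefficient = (a . b) / (b . b)
a . b = 5*3 + (-2)*4 + 4*5
= 15 + (-8) + 20 = 27
b . b = 3^2 + 4^2 + 5^2
= 9 + 16 + 25 = 50
Coefficient = 27/50
In lowest terms: 27/50


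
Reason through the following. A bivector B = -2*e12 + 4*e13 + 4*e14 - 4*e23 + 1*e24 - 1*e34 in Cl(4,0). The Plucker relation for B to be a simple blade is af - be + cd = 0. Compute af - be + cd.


Plucker relation: af - be + cd
a*f = (-2)*(-1) = 2
b*e = 4*1 = 4
c*d = 4*(-4) = -16
af - be + cd = 2 - 4 + (-16)
= -18


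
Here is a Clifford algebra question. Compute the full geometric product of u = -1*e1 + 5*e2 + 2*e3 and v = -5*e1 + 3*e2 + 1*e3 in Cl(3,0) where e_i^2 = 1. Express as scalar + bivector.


In Cl(3,0): e_i^2 = 1, e_ie_j = -e_je_i for i != j.
Scalar part = u . v = (-1)*(-5) + 5*3 + 2*1
= 5 + 15 + 2 = 22
e12 coeff = (-1)*3 - 5*(-5) = -3 - (-25) = 22
e13 coeff = (-1)*1 - 2*(-5) = -1 - (-10) = 9
e23 coeff = 5*1 - 2*3 = 5 - 6 = -1
uv = 22 + 22*e12 + 9*e13 - 1*e23


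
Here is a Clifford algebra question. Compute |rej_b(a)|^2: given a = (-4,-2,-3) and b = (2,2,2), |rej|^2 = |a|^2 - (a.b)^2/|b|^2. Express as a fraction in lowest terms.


|a|^2 = (-4)^2 + (-2)^2 + (-3)^2 = 29
|b|^2 = 2^2 + 2^2 + 2^2 = 12
a . b = (-4)*2 + (-2)*2 + (-3)*2 = -18
(a.b)^2 = (-18)^2 = 324
|rej|^2 = 29 - 324/12
= (348 - 324)/12
= 24/12
In lowest terms: 2/1


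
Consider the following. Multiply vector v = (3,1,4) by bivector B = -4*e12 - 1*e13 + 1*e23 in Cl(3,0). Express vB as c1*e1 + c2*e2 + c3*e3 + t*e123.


vB has grade-1 (vector) and grade-3 (trivector) parts: vB = (v _| B) + (v ^ B).
Vector part <vB>_1:
  e1: -v2*b12 - v3*b13 = -(1)*(-4) - (4)*(-1) = 8
  e2: v1*b12 - v3*b23 = (3)*(-4) - (4)*(1) = -16
  e3: v1*b13 + v2*b23 = (3)*(-1) + (1)*(1) = -2
Trivector part <vB>_3:
  e123: v1*b23 - v2*b13 + v3*b12 = (3)*(1) - (1)*(-1) + (4)*(-4) = -12
vB = 8*e1 - 16*e2 - 2*e3 - 12*e123


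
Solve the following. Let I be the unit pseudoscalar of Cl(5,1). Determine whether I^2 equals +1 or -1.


The pseudoscalar I = e1...e_n (product of all n generators) of Cl(p,q) satisfies I^2 = (-1)^(q + n(n-1)/2).
p = 5, q = 1, n = p + q = 6
n(n-1)/2 = 6 * 5 / 2 = 15
Exponent = q + n(n-1)/2 = 1 + 15 = 16
I^2 = (-1)^16 = +1


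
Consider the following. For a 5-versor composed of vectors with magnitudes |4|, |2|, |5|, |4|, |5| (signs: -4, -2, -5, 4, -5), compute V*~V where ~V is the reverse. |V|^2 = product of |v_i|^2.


Each vector v_i has |v_i|^2 = s_i^2
Squared scales: (-4)^2 = 16, (-2)^2 = 4, (-5)^2 = 25, 4^2 = 16, (-5)^2 = 25
|V|^2 = 16 * 4 * 25 * 16 * 25
= 640000


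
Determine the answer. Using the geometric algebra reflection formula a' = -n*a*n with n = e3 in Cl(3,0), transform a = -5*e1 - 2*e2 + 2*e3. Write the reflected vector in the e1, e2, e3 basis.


Reflection formula: a' = -n*a*n, with n = e3 (unit vector, n^2 = 1).
For reflection through hyperplane perp to e3:
The component along e3 flips sign, others stay.
a = (-5, -2, 2)
a' = (-5, -2, -2)
a' = -5*e1 - 2*e2 - 2*e3
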